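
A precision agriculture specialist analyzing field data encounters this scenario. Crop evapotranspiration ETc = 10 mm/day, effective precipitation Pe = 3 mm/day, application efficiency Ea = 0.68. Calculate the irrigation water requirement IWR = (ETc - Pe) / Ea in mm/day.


IWR = (ETc - Pe) / Ea
    = (10 - 3) / 0.68
    = 7 / 0.68
    = 10.29 mm/day


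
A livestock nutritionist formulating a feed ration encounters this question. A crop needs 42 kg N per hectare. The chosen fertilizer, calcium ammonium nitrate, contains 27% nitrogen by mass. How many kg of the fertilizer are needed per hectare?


Rate = N_required / (N_content / 100)
     = 42 / (27 / 100)
     = 42 / 0.27
     = 155.56 kg/ha


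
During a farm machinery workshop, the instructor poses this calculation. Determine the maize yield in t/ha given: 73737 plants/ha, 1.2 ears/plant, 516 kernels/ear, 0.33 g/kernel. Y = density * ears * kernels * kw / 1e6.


Y = density * ears * kernels * kw
  = 73737 * 1.2 * 516 * 0.33 g/ha
  = 15067123.63 g/ha
  = 15067.12 kg/ha = 15.07 t/ha


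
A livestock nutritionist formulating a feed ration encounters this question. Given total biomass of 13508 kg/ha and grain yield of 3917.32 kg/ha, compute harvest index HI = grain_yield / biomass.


HI = grain_yield / biomass
   = 3917.32 / 13508
   = 0.29


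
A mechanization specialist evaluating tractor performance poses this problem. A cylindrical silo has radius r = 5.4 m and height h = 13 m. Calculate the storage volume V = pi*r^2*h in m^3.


V = pi * r^2 * h
  = pi * 5.4^2 * 13
  = pi * 29.16 * 13
  = 1190.91 m^3


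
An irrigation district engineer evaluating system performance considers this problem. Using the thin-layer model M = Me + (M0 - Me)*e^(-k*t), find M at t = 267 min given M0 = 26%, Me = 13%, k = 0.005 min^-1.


M = Me + (M0 - Me) * e^(-k*t)
  = 13 + (26 - 13) * e^(-0.005*267)
  = 13 + 13 * e^(-1.335)
  = 13 + 13 * 0.26316
  = 13 + 3.4211
  = 16.42%


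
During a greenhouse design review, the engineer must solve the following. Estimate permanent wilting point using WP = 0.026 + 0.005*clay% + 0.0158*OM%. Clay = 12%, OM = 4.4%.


WP = 0.026 + 0.005*12 + 0.0158*4.4
   = 0.026 + 0.0600 + 0.0695
   = 0.1555


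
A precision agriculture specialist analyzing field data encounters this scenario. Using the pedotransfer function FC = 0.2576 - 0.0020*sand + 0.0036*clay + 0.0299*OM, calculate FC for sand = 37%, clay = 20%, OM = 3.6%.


FC = 0.2576 - 0.0020*37 + 0.0036*20 + 0.0299*3.6
   = 0.2576 - 0.0740 + 0.0720 + 0.1076
   = 0.3632


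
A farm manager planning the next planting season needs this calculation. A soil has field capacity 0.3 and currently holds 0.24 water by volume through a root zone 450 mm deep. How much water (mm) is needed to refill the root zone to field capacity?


SMD = (FC - theta) * D
    = (0.3 - 0.24) * 450
    = 0.060 * 450
    = 27 mm


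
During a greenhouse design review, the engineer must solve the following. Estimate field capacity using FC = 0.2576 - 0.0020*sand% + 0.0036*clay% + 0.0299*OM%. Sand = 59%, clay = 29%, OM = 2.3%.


FC = 0.2576 - 0.0020*59 + 0.0036*29 + 0.0299*2.3
   = 0.2576 - 0.1180 + 0.1044 + 0.0688
   = 0.3128


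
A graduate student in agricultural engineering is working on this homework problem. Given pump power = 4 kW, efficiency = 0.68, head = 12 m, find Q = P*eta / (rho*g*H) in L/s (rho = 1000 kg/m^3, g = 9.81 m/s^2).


Q = (P * 1000 * eta) / (rho * g * H)
  = (4 * 1000 * 0.68) / (1000 * 9.81 * 12)
  = 2720 / 117720
  = 0.02311 m^3/s = 23.11 L/s


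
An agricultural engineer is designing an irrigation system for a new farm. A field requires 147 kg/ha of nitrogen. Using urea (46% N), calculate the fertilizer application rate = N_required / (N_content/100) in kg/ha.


Rate = N_required / (N_content / 100)
     = 147 / (46 / 100)
     = 147 / 0.46
     = 319.57 kg/ha


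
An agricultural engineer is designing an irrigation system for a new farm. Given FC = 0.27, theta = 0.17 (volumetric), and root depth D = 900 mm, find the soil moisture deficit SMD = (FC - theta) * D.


SMD = (FC - theta) * D
    = (0.27 - 0.17) * 900
    = 0.100 * 900
    = 90 mm


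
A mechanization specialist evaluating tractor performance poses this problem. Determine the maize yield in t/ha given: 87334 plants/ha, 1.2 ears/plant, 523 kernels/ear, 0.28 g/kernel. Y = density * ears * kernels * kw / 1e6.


Y = density * ears * kernels * kw
  = 87334 * 1.2 * 523 * 0.28 g/ha
  = 15347029.15 g/ha
  = 15347.03 kg/ha = 15.35 t/ha


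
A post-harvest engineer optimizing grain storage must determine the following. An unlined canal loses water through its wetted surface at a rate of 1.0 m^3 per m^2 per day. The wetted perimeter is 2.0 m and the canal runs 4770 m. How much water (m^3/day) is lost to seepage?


S = C * P * L
  = 1.0 * 2.0 * 4770
  = 9540 m^3/day


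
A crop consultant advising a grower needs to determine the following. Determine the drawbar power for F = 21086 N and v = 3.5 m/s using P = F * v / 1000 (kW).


P = F * v / 1000
  = 21086 * 3.5 / 1000
  = 73801 / 1000
  = 73.80 kW


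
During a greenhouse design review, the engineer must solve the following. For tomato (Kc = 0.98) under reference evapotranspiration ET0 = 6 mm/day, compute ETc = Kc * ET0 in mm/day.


ETc = Kc * ET0
    = 0.98 * 6
    = 5.88 mm/day


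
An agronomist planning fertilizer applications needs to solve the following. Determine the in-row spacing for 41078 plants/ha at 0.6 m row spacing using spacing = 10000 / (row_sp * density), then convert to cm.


spacing = 10000 / (row_sp * density)
        = 10000 / (0.6 * 41078)
        = 10000 / 24646.80
        = 0.40573 m = 40.57 cm


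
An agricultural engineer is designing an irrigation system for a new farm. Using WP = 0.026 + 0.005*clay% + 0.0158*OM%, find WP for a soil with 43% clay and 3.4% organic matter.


WP = 0.026 + 0.005*43 + 0.0158*3.4
   = 0.026 + 0.2150 + 0.0537
   = 0.2947


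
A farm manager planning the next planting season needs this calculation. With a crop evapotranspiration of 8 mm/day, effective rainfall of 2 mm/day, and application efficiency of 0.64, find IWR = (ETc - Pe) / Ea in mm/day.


IWR = (ETc - Pe) / Ea
    = (8 - 2) / 0.64
    = 6 / 0.64
    = 9.38 mm/day


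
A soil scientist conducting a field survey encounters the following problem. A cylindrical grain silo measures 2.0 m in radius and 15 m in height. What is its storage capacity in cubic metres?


V = pi * r^2 * h
  = pi * 2.0^2 * 15
  = pi * 4 * 15
  = 188.50 m^3


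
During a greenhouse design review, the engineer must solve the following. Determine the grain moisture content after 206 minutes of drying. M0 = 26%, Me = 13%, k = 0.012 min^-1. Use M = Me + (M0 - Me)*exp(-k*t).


M = Me + (M0 - Me) * e^(-k*t)
  = 13 + (26 - 13) * e^(-0.012*206)
  = 13 + 13 * e^(-2.472)
  = 13 + 13 * 0.08442
  = 13 + 1.0974
  = 14.10%


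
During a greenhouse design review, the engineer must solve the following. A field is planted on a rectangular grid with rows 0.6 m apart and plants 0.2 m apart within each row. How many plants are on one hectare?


D = 10000 / (row_sp * plant_sp)
  = 10000 / (0.6 * 0.2)
  = 10000 / 0.1200
  = 83333.33 plants/ha


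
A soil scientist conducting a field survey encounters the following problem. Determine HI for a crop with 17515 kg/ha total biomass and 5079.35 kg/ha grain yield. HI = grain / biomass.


HI = grain_yield / biomass
   = 5079.35 / 17515
   = 0.29


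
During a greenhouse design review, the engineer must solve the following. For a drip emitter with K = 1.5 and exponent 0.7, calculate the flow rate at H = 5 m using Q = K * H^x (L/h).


Q = K * H^x
  = 1.5 * 5^0.7
  = 1.5 * 3.0852
  = 4.63 L/h


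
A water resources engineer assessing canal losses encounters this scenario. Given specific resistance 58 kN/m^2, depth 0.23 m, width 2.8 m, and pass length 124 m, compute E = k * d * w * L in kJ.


E = k * d * w * L
  = 58 * 0.23 * 2.8 * 124
  = 4631.65 kJ


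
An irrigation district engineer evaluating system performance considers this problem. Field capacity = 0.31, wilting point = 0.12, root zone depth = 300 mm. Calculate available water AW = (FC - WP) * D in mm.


AW = (FC - WP) * D
   = (0.31 - 0.12) * 300
   = 0.19 * 300
   = 57 mm


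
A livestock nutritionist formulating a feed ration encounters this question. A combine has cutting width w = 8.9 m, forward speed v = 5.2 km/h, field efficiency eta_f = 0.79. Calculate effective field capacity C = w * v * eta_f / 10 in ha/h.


C = w * v * eta_f / 10
  = 8.9 * 5.2 * 0.79 / 10
  = 36.56 / 10
  = 3.66 ha/h


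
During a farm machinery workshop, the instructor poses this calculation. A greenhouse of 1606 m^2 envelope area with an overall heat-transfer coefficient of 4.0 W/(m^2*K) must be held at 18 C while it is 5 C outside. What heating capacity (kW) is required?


dT = 18 - (5) = 13 K
Q = U * A * dT
  = 4.0 * 1606 * 13
  = 83512 W = 83.51 kW


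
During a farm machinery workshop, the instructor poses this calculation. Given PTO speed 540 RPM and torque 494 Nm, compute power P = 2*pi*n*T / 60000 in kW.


P = 2*pi*n*T / 60000
  = 2*pi * 540 * 494 / 60000
  = 1676102.51 / 60000
  = 27.94 kW


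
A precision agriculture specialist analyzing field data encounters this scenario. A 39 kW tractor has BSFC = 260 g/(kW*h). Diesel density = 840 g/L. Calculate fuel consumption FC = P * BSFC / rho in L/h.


FC = P * BSFC / rho_fuel
   = 39 * 260 / 840
   = 10140 / 840
   = 12.07 L/h


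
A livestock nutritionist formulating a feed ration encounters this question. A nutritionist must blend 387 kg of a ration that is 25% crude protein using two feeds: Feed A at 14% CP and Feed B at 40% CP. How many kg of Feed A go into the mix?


parts_A = CP_b - target = 40 - 25 = 15
parts_B = target - CP_a = 25 - 14 = 11
total_parts = 15 + 11 = 26
Feed A = 387 * 15 / 26 = 223.27 kg
Feed B = 387 * 11 / 26 = 163.73 kg

223.27 kg


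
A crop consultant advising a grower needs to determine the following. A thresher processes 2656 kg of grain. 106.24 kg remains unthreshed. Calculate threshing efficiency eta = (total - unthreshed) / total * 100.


eta = (total - unthreshed) / total * 100
    = (2656 - 106.24) / 2656 * 100
    = 2549.76 / 2656 * 100
    = 96%


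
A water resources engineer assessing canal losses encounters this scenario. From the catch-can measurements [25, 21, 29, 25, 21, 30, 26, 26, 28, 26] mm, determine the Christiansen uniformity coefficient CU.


xbar = 257 / 10 = 25.700
sum|xi - xbar| = 21.600
CU = 100 * (1 - 21.600 / (10 * 25.700))
   = 100 * (1 - 0.0840)
   = 91.60%


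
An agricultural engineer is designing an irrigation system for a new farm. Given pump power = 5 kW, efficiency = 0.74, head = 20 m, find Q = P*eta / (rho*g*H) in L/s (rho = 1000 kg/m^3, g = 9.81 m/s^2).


Q = (P * 1000 * eta) / (rho * g * H)
  = (5 * 1000 * 0.74) / (1000 * 9.81 * 20)
  = 3700 / 196200
  = 0.01886 m^3/s = 18.86 L/s


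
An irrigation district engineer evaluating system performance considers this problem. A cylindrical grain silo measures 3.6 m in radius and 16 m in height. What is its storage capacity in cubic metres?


V = pi * r^2 * h
  = pi * 3.6^2 * 16
  = pi * 12.96 * 16
  = 651.44 m^3


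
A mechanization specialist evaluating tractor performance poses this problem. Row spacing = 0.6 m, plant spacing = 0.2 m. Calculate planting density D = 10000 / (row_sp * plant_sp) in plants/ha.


D = 10000 / (row_sp * plant_sp)
  = 10000 / (0.6 * 0.2)
  = 10000 / 0.1200
  = 83333.33 plants/ha


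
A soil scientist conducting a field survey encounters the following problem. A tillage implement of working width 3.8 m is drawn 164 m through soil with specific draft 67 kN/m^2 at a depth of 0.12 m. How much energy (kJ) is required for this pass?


E = k * d * w * L
  = 67 * 0.12 * 3.8 * 164
  = 5010.53 kJ


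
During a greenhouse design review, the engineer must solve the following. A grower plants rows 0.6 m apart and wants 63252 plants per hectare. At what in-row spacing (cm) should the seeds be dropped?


spacing = 10000 / (row_sp * density)
        = 10000 / (0.6 * 63252)
        = 10000 / 37951.20
        = 0.26350 m = 26.35 cm


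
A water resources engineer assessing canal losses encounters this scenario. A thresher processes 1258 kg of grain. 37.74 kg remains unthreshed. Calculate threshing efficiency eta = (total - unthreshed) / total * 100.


eta = (total - unthreshed) / total * 100
    = (1258 - 37.74) / 1258 * 100
    = 1220.26 / 1258 * 100
    = 97%


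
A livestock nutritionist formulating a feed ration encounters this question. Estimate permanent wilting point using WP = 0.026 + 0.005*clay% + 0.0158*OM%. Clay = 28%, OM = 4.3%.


WP = 0.026 + 0.005*28 + 0.0158*4.3
   = 0.026 + 0.1400 + 0.0679
   = 0.2339


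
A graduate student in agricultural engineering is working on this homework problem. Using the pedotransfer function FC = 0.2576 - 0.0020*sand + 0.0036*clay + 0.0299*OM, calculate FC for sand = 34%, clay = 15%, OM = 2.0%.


FC = 0.2576 - 0.0020*34 + 0.0036*15 + 0.0299*2.0
   = 0.2576 - 0.0680 + 0.0540 + 0.0598
   = 0.3034


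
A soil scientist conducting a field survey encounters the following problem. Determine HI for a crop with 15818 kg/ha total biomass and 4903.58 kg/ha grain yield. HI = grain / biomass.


HI = grain_yield / biomass
   = 4903.58 / 15818
   = 0.31


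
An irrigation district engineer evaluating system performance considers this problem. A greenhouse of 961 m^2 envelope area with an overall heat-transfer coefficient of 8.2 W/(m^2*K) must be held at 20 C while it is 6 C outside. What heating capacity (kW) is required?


dT = 20 - (6) = 14 K
Q = U * A * dT
  = 8.2 * 961 * 14
  = 110322.80 W = 110.32 kW


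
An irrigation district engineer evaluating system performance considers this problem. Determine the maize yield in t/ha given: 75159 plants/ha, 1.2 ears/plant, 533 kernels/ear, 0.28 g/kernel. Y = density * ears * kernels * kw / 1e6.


Y = density * ears * kernels * kw
  = 75159 * 1.2 * 533 * 0.28 g/ha
  = 13460074.99 g/ha
  = 13460.07 kg/ha = 13.46 t/ha


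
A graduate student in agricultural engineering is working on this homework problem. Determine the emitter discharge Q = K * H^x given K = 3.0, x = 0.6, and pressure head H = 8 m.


Q = K * H^x
  = 3.0 * 8^0.6
  = 3.0 * 3.4822
  = 10.45 L/h


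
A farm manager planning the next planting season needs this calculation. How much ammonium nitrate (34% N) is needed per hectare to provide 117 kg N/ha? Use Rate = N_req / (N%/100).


Rate = N_required / (N_content / 100)
     = 117 / (34 / 100)
     = 117 / 0.34
     = 344.12 kg/ha


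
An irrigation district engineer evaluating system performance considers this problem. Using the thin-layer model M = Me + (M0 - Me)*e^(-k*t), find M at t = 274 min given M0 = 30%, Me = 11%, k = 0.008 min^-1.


M = Me + (M0 - Me) * e^(-k*t)
  = 11 + (30 - 11) * e^(-0.008*274)
  = 11 + 19 * e^(-2.192)
  = 11 + 19 * 0.11169
  = 11 + 2.1222
  = 13.12%


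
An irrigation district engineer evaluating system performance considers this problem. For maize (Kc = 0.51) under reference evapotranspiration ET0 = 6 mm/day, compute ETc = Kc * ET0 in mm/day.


ETc = Kc * ET0
    = 0.51 * 6
    = 3.06 mm/day


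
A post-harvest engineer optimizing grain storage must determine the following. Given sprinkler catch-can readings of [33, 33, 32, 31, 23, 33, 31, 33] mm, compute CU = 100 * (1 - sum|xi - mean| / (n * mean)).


xbar = 249 / 8 = 31.125
sum|xi - xbar| = 16.750
CU = 100 * (1 - 16.750 / (8 * 31.125))
   = 100 * (1 - 0.0673)
   = 93.27%


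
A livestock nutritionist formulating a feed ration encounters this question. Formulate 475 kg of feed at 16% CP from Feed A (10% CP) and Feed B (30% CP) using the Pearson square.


parts_A = CP_b - target = 30 - 16 = 14
parts_B = target - CP_a = 16 - 10 = 6
total_parts = 14 + 6 = 20
Feed A = 475 * 14 / 20 = 332.50 kg
Feed B = 475 * 6 / 20 = 142.50 kg

332.50 kg


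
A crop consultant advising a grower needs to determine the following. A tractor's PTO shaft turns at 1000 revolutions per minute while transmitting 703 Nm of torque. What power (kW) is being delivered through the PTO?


P = 2*pi*n*T / 60000
  = 2*pi * 1000 * 703 / 60000
  = 4417079.27 / 60000
  = 73.62 kW


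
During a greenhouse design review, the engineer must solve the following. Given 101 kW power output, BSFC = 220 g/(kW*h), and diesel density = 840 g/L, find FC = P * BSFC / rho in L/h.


FC = P * BSFC / rho_fuel
   = 101 * 220 / 840
   = 22220 / 840
   = 26.45 L/h


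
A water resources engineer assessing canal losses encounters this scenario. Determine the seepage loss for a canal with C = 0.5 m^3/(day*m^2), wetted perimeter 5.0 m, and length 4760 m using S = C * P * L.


S = C * P * L
  = 0.5 * 5.0 * 4760
  = 11900 m^3/day


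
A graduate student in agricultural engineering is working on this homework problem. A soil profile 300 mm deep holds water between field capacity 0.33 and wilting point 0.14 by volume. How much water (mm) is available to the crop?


AW = (FC - WP) * D
   = (0.33 - 0.14) * 300
   = 0.19 * 300
   = 57 mm


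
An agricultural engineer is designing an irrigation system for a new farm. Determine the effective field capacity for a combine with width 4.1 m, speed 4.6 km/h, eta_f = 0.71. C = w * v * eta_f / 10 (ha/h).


C = w * v * eta_f / 10
  = 4.1 * 4.6 * 0.71 / 10
  = 13.39 / 10
  = 1.34 ha/h


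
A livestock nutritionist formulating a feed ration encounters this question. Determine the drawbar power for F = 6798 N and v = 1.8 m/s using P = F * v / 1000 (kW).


P = F * v / 1000
  = 6798 * 1.8 / 1000
  = 12236.40 / 1000
  = 12.24 kW


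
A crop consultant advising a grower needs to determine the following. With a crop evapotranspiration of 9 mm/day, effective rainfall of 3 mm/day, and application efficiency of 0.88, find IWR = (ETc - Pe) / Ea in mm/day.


IWR = (ETc - Pe) / Ea
    = (9 - 3) / 0.88
    = 6 / 0.88
    = 6.82 mm/day


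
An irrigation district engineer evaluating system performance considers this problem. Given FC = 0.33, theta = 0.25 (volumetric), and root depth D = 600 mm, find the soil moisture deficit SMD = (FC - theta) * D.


SMD = (FC - theta) * D
    = (0.33 - 0.25) * 600
    = 0.080 * 600
    = 48 mm


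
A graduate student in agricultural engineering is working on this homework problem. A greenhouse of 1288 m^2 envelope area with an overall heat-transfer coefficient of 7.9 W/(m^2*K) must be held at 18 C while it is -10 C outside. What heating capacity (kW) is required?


dT = 18 - (-10) = 28 K
Q = U * A * dT
  = 7.9 * 1288 * 28
  = 284905.60 W = 284.91 kW


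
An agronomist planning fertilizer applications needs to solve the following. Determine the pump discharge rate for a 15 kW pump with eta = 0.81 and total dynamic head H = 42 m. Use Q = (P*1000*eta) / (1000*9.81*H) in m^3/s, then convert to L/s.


Q = (P * 1000 * eta) / (rho * g * H)
  = (15 * 1000 * 0.81) / (1000 * 9.81 * 42)
  = 12150 / 412020
  = 0.02949 m^3/s = 29.49 L/s


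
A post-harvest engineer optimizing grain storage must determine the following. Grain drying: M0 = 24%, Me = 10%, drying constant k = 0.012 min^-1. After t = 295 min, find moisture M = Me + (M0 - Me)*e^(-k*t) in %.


M = Me + (M0 - Me) * e^(-k*t)
  = 10 + (24 - 10) * e^(-0.012*295)
  = 10 + 14 * e^(-3.540)
  = 10 + 14 * 0.02901
  = 10 + 0.4062
  = 10.41%


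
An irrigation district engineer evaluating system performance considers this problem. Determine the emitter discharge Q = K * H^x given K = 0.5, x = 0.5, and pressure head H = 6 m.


Q = K * H^x
  = 0.5 * 6^0.5
  = 0.5 * 2.4495
  = 1.22 L/h


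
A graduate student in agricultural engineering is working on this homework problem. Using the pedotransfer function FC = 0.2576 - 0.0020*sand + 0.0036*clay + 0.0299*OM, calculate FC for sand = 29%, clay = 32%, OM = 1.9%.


FC = 0.2576 - 0.0020*29 + 0.0036*32 + 0.0299*1.9
   = 0.2576 - 0.0580 + 0.1152 + 0.0568
   = 0.3716


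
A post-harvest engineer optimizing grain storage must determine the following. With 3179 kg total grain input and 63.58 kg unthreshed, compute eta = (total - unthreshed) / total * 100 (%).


eta = (total - unthreshed) / total * 100
    = (3179 - 63.58) / 3179 * 100
    = 3115.42 / 3179 * 100
    = 98%


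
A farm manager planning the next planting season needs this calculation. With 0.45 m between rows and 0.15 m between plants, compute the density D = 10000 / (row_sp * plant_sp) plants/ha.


D = 10000 / (row_sp * plant_sp)
  = 10000 / (0.45 * 0.15)
  = 10000 / 0.0675
  = 148148.15 plants/ha


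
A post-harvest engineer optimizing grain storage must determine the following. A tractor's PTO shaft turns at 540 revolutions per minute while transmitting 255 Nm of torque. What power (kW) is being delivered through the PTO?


P = 2*pi*n*T / 60000
  = 2*pi * 540 * 255 / 60000
  = 865194.62 / 60000
  = 14.42 kW


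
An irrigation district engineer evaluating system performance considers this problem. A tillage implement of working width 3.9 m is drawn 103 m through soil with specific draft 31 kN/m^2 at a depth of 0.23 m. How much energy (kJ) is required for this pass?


E = k * d * w * L
  = 31 * 0.23 * 3.9 * 103
  = 2864.12 kJ


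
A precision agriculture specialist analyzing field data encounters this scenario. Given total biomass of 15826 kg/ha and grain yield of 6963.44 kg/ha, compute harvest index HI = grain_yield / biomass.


HI = grain_yield / biomass
   = 6963.44 / 15826
   = 0.44


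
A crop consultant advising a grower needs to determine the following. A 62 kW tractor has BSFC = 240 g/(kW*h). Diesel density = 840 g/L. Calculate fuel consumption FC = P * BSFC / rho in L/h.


FC = P * BSFC / rho_fuel
   = 62 * 240 / 840
   = 14880 / 840
   = 17.71 L/h


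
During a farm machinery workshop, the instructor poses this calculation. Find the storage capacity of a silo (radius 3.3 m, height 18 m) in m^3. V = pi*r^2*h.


V = pi * r^2 * h
  = pi * 3.3^2 * 18
  = pi * 10.89 * 18
  = 615.81 m^3


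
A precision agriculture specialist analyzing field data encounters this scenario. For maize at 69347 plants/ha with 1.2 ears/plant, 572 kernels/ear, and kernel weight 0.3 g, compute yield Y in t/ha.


Y = density * ears * kernels * kw
  = 69347 * 1.2 * 572 * 0.3 g/ha
  = 14279934.24 g/ha
  = 14279.93 kg/ha = 14.28 t/ha


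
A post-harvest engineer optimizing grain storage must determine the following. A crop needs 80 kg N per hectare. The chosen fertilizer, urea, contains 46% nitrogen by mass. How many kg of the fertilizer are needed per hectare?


Rate = N_required / (N_content / 100)
     = 80 / (46 / 100)
     = 80 / 0.46
     = 173.91 kg/ha


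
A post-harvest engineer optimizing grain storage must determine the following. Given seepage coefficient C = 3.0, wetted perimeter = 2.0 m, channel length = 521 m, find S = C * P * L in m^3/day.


S = C * P * L
  = 3.0 * 2.0 * 521
  = 3126 m^3/day


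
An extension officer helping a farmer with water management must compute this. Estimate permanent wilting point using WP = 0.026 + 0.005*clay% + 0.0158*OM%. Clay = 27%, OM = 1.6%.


WP = 0.026 + 0.005*27 + 0.0158*1.6
   = 0.026 + 0.1350 + 0.0253
   = 0.1863


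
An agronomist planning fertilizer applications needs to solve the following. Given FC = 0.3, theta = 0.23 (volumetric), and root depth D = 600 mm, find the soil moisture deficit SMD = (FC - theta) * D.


SMD = (FC - theta) * D
    = (0.3 - 0.23) * 600
    = 0.070 * 600
    = 42 mm


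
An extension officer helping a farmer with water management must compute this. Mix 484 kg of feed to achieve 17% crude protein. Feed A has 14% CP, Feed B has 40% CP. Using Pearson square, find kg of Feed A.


parts_A = CP_b - target = 40 - 17 = 23
parts_B = target - CP_a = 17 - 14 = 3
total_parts = 23 + 3 = 26
Feed A = 484 * 23 / 26 = 428.15 kg
Feed B = 484 * 3 / 26 = 55.85 kg

428.15 kg


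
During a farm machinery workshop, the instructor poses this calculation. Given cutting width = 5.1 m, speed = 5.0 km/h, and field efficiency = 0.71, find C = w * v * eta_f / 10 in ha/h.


C = w * v * eta_f / 10
  = 5.1 * 5.0 * 0.71 / 10
  = 18.11 / 10
  = 1.81 ha/h


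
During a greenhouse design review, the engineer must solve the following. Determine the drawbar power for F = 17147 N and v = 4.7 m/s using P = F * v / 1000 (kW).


P = F * v / 1000
  = 17147 * 4.7 / 1000
  = 80590.90 / 1000
  = 80.59 kW


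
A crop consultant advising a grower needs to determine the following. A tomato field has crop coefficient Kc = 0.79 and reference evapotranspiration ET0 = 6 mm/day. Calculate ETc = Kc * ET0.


ETc = Kc * ET0
    = 0.79 * 6
    = 4.74 mm/day


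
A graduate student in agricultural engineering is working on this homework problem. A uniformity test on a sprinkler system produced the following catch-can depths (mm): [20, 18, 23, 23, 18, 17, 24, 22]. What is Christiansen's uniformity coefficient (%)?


xbar = 165 / 8 = 20.625
sum|xi - xbar| = 19
CU = 100 * (1 - 19 / (8 * 20.625))
   = 100 * (1 - 0.1152)
   = 88.48%


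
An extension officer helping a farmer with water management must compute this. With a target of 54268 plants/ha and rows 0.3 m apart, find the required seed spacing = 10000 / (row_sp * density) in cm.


spacing = 10000 / (row_sp * density)
        = 10000 / (0.3 * 54268)
        = 10000 / 16280.40
        = 0.61424 m = 61.42 cm


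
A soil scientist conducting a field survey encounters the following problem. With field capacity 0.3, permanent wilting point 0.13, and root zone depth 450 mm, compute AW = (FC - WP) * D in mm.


AW = (FC - WP) * D
   = (0.3 - 0.13) * 450
   = 0.17 * 450
   = 76.50 mm


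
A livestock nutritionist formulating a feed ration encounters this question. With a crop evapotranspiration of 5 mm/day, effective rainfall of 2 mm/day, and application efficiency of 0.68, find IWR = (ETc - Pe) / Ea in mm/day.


IWR = (ETc - Pe) / Ea
    = (5 - 2) / 0.68
    = 3 / 0.68
    = 4.41 mm/day


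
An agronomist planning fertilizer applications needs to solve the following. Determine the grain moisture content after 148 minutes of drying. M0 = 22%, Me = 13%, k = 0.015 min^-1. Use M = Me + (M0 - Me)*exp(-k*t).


M = Me + (M0 - Me) * e^(-k*t)
  = 13 + (22 - 13) * e^(-0.015*148)
  = 13 + 9 * e^(-2.220)
  = 13 + 9 * 0.10861
  = 13 + 0.9775
  = 13.98%


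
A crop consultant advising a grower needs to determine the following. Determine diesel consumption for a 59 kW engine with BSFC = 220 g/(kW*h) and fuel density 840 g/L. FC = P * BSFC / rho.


FC = P * BSFC / rho_fuel
   = 59 * 220 / 840
   = 12980 / 840
   = 15.45 L/h


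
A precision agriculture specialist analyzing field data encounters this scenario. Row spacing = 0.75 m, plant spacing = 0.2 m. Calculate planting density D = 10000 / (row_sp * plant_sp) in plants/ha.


D = 10000 / (row_sp * plant_sp)
  = 10000 / (0.75 * 0.2)
  = 10000 / 0.1500
  = 66666.67 plants/ha


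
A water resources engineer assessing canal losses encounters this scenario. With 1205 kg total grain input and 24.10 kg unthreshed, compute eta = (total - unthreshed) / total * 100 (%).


eta = (total - unthreshed) / total * 100
    = (1205 - 24.10) / 1205 * 100
    = 1180.90 / 1205 * 100
    = 98%


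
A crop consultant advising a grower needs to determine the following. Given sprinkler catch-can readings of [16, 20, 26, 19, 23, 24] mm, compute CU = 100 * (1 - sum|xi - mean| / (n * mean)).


xbar = 128 / 6 = 21.333
sum|xi - xbar| = 18
CU = 100 * (1 - 18 / (6 * 21.333))
   = 100 * (1 - 0.1406)
   = 85.94%


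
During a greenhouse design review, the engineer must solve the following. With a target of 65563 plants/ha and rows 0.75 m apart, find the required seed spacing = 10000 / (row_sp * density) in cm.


spacing = 10000 / (row_sp * density)
        = 10000 / (0.75 * 65563)
        = 10000 / 49172.25
        = 0.20337 m = 20.34 cm


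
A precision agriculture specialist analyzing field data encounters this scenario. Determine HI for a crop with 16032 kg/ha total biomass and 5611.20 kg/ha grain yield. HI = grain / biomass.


HI = grain_yield / biomass
   = 5611.20 / 16032
   = 0.35


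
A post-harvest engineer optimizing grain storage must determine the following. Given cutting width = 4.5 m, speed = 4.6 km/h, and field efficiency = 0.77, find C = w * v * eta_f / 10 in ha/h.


C = w * v * eta_f / 10
  = 4.5 * 4.6 * 0.77 / 10
  = 15.94 / 10
  = 1.59 ha/h


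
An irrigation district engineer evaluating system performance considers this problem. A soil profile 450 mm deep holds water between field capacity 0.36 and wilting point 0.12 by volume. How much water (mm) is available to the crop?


AW = (FC - WP) * D
   = (0.36 - 0.12) * 450
   = 0.24 * 450
   = 108 mm


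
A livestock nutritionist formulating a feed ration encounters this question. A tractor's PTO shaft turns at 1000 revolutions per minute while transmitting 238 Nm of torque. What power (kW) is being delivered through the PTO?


P = 2*pi*n*T / 60000
  = 2*pi * 1000 * 238 / 60000
  = 1495398.10 / 60000
  = 24.92 kW


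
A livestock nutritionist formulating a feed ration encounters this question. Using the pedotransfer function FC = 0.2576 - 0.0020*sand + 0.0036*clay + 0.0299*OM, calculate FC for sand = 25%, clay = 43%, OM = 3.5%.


FC = 0.2576 - 0.0020*25 + 0.0036*43 + 0.0299*3.5
   = 0.2576 - 0.0500 + 0.1548 + 0.1047
   = 0.4671


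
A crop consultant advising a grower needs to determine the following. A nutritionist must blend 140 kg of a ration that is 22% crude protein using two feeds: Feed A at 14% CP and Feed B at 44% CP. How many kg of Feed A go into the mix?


parts_A = CP_b - target = 44 - 22 = 22
parts_B = target - CP_a = 22 - 14 = 8
total_parts = 22 + 8 = 30
Feed A = 140 * 22 / 30 = 102.67 kg
Feed B = 140 * 8 / 30 = 37.33 kg

102.67 kg


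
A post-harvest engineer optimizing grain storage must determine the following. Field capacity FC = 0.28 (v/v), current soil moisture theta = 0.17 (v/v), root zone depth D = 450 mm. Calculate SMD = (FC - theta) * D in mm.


SMD = (FC - theta) * D
    = (0.28 - 0.17) * 450
    = 0.110 * 450
    = 49.50 mm


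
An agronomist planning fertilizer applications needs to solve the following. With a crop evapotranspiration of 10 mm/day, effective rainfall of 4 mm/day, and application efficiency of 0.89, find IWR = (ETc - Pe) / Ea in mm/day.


IWR = (ETc - Pe) / Ea
    = (10 - 4) / 0.89
    = 6 / 0.89
    = 6.74 mm/day


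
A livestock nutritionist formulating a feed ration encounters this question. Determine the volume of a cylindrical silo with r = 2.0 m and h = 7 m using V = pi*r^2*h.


V = pi * r^2 * h
  = pi * 2.0^2 * 7
  = pi * 4 * 7
  = 87.96 m^3


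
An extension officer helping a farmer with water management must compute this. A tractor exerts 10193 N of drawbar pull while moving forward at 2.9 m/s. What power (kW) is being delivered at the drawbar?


P = F * v / 1000
  = 10193 * 2.9 / 1000
  = 29559.70 / 1000
  = 29.56 kW


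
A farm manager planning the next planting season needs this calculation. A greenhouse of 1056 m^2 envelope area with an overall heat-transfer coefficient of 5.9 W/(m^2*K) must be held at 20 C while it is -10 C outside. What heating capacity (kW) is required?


dT = 20 - (-10) = 30 K
Q = U * A * dT
  = 5.9 * 1056 * 30
  = 186912 W = 186.91 kW


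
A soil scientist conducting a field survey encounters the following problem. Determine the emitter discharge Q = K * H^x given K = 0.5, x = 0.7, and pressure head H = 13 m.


Q = K * H^x
  = 0.5 * 13^0.7
  = 0.5 * 6.0223
  = 3.01 L/h


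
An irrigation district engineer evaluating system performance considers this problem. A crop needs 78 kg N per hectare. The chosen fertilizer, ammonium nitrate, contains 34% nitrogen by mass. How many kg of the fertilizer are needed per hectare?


Rate = N_required / (N_content / 100)
     = 78 / (34 / 100)
     = 78 / 0.34
     = 229.41 kg/ha


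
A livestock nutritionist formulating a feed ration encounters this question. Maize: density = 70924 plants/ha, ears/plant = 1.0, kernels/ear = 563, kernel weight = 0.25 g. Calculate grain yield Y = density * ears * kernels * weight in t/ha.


Y = density * ears * kernels * kw
  = 70924 * 1.0 * 563 * 0.25 g/ha
  = 9982553 g/ha
  = 9982.55 kg/ha = 9.98 t/ha


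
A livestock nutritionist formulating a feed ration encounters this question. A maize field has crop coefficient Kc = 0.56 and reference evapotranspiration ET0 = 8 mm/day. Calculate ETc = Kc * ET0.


ETc = Kc * ET0
    = 0.56 * 8
    = 4.48 mm/day


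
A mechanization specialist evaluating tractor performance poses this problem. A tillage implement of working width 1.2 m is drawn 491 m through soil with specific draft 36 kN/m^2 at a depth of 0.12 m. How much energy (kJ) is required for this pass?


E = k * d * w * L
  = 36 * 0.12 * 1.2 * 491
  = 2545.34 kJ


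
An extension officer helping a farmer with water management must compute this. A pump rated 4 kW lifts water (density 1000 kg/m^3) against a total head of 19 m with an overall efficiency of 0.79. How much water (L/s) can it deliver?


Q = (P * 1000 * eta) / (rho * g * H)
  = (4 * 1000 * 0.79) / (1000 * 9.81 * 19)
  = 3160 / 186390
  = 0.01695 m^3/s = 16.95 L/s


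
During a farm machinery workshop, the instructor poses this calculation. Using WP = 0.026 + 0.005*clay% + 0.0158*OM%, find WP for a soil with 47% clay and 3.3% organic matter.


WP = 0.026 + 0.005*47 + 0.0158*3.3
   = 0.026 + 0.2350 + 0.0521
   = 0.3131


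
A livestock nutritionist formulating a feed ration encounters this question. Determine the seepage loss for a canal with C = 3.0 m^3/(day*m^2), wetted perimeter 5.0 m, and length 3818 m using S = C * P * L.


S = C * P * L
  = 3.0 * 5.0 * 3818
  = 57270 m^3/day


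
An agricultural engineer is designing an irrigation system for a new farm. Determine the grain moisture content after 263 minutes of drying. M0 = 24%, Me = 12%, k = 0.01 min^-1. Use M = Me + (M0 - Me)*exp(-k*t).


M = Me + (M0 - Me) * e^(-k*t)
  = 12 + (24 - 12) * e^(-0.01*263)
  = 12 + 12 * e^(-2.630)
  = 12 + 12 * 0.07208
  = 12 + 0.8649
  = 12.86%


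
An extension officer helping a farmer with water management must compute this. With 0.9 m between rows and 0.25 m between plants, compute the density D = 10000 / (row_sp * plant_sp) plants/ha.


D = 10000 / (row_sp * plant_sp)
  = 10000 / (0.9 * 0.25)
  = 10000 / 0.2250
  = 44444.44 plants/ha


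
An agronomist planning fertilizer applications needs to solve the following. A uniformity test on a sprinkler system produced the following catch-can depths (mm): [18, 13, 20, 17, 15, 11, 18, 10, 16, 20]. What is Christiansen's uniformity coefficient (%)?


xbar = 158 / 10 = 15.800
sum|xi - xbar| = 28.400
CU = 100 * (1 - 28.400 / (10 * 15.800))
   = 100 * (1 - 0.1797)
   = 82.03%


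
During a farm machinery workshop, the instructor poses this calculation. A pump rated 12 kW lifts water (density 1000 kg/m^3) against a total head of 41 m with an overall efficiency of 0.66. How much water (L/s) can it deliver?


Q = (P * 1000 * eta) / (rho * g * H)
  = (12 * 1000 * 0.66) / (1000 * 9.81 * 41)
  = 7920 / 402210
  = 0.01969 m^3/s = 19.69 L/s


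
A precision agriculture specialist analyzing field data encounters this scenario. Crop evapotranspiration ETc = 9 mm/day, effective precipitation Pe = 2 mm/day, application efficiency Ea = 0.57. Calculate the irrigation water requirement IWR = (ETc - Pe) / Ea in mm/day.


IWR = (ETc - Pe) / Ea
    = (9 - 2) / 0.57
    = 7 / 0.57
    = 12.28 mm/day


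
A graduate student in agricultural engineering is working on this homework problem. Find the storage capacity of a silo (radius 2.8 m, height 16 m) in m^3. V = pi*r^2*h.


V = pi * r^2 * h
  = pi * 2.8^2 * 16
  = pi * 7.84 * 16
  = 394.08 m^3


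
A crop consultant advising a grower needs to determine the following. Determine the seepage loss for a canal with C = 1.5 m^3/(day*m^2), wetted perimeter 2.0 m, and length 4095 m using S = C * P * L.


S = C * P * L
  = 1.5 * 2.0 * 4095
  = 12285 m^3/day


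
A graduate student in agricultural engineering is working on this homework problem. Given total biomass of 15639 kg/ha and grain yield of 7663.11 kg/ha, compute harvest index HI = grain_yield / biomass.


HI = grain_yield / biomass
   = 7663.11 / 15639
   = 0.49


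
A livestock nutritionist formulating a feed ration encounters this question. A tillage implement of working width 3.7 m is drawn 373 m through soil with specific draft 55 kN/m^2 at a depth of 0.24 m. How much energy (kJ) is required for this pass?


E = k * d * w * L
  = 55 * 0.24 * 3.7 * 373
  = 18217.32 kJ


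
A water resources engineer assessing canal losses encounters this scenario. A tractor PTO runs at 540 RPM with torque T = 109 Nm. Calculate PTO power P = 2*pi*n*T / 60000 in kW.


P = 2*pi*n*T / 60000
  = 2*pi * 540 * 109 / 60000
  = 369828.29 / 60000
  = 6.16 kW


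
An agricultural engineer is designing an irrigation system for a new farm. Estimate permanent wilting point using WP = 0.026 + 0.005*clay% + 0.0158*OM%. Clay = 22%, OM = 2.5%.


WP = 0.026 + 0.005*22 + 0.0158*2.5
   = 0.026 + 0.1100 + 0.0395
   = 0.1755


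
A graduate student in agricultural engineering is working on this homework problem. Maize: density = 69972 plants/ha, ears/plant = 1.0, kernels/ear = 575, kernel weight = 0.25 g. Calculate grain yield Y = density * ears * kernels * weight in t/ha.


Y = density * ears * kernels * kw
  = 69972 * 1.0 * 575 * 0.25 g/ha
  = 10058475 g/ha
  = 10058.48 kg/ha = 10.06 t/ha


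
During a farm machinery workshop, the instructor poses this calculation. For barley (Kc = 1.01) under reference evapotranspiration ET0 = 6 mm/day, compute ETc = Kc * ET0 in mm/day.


ETc = Kc * ET0
    = 1.01 * 6
    = 6.06 mm/day


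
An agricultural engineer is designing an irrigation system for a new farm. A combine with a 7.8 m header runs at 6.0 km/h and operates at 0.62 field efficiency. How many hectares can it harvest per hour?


C = w * v * eta_f / 10
  = 7.8 * 6.0 * 0.62 / 10
  = 29.02 / 10
  = 2.90 ha/h


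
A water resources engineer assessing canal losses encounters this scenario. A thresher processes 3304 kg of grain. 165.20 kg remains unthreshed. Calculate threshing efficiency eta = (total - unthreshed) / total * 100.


eta = (total - unthreshed) / total * 100
    = (3304 - 165.20) / 3304 * 100
    = 3138.80 / 3304 * 100
    = 95%


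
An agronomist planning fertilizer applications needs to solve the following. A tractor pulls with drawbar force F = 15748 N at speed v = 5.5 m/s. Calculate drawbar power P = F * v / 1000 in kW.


P = F * v / 1000
  = 15748 * 5.5 / 1000
  = 86614 / 1000
  = 86.61 kW


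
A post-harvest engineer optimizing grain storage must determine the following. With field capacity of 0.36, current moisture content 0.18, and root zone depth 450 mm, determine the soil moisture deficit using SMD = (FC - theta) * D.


SMD = (FC - theta) * D
    = (0.36 - 0.18) * 450
    = 0.180 * 450
    = 81 mm


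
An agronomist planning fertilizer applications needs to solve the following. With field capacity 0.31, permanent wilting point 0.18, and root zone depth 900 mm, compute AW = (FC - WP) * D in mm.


AW = (FC - WP) * D
   = (0.31 - 0.18) * 900
   = 0.13 * 900
   = 117 mm


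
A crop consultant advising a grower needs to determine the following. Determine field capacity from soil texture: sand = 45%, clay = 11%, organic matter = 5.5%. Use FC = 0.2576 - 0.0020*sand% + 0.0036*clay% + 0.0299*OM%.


FC = 0.2576 - 0.0020*45 + 0.0036*11 + 0.0299*5.5
   = 0.2576 - 0.0900 + 0.0396 + 0.1645
   = 0.3717


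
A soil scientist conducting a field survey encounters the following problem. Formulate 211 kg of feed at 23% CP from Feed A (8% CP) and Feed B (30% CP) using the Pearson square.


parts_A = CP_b - target = 30 - 23 = 7
parts_B = target - CP_a = 23 - 8 = 15
total_parts = 7 + 15 = 22
Feed A = 211 * 7 / 22 = 67.14 kg
Feed B = 211 * 15 / 22 = 143.86 kg

67.14 kg
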